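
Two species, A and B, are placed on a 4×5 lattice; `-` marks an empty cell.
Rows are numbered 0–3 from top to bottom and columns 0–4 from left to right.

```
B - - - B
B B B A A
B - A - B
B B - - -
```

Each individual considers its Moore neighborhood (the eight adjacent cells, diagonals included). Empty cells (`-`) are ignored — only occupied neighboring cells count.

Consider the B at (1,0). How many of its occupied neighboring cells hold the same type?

Occupied neighbors of (1,0): (0,0)=B, (1,1)=B, (2,0)=B.
Same type (B): 3 of 3.

3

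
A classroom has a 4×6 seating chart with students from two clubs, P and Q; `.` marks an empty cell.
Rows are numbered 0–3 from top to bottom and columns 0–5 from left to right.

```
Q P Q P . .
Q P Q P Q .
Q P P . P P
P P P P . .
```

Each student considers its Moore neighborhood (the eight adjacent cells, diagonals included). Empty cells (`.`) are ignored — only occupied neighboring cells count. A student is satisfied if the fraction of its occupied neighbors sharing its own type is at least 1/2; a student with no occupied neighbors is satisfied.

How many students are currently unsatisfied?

Row 0: (0,0)Q 1/3 ✗ · (0,1)P 1/5 ✗ · (0,2)Q 1/5 ✗ · (0,3)P 1/4 ✗
Row 1: (1,0)Q 2/5 ✗ · (1,1)P 3/8 ✗ · (1,2)Q 1/7 ✗ · (1,3)P 3/6 ✓ · (1,4)Q 0/4 ✗
Row 2: (2,0)Q 1/5 ✗ · (2,1)P 5/8 ✓ · (2,2)P 6/7 ✓ · (2,4)P 3/4 ✓ · (2,5)P 1/2 ✓
Row 3: (3,0)P 2/3 ✓ · (3,1)P 4/5 ✓ · (3,2)P 4/4 ✓ · (3,3)P 3/3 ✓
Unsatisfied: (0,0), (0,1), (0,2), (0,3), (1,0), (1,1), (1,2), (1,4), (2,0) — 9 in total.

9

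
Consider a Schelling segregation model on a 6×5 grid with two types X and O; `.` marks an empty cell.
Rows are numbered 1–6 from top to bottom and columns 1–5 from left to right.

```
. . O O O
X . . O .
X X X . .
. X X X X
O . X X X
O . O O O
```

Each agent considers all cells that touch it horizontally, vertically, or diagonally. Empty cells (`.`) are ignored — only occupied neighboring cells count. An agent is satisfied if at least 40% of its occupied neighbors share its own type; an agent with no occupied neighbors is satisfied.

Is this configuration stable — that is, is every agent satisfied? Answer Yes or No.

No

Row 1: (1,3)O 2/2 ✓ · (1,4)O 3/3 ✓ · (1,5)O 2/2 ✓
Row 2: (2,1)X 2/2 ✓ · (2,4)O 3/4 ✓
Row 3: (3,1)X 3/3 ✓ · (3,2)X 5/5 ✓ · (3,3)X 4/5 ✓
Row 4: (4,2)X 5/6 ✓ · (4,3)X 6/6 ✓ · (4,4)X 6/6 ✓ · (4,5)X 3/3 ✓
Row 5: (5,1)O 1/2 ✓ · (5,3)X 4/6 ✓ · (5,4)X 5/8 ✓ · (5,5)X 3/5 ✓
Row 6: (6,1)O 1/1 ✓ · (6,3)O 1/3 ✗ · (6,4)O 2/5 ✓ · (6,5)O 1/3 ✗
For instance (6,3) has only 1/3 same-type neighbors, below 2/5.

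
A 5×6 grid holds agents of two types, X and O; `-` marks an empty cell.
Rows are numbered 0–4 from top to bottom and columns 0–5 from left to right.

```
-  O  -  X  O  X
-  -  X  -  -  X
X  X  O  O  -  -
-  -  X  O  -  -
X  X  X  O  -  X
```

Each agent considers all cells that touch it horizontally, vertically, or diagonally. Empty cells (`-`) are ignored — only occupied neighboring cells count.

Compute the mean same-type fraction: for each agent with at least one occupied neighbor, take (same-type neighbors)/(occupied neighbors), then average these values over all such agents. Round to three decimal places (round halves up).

0.526

Row 0: (0,1)O 0/1 · (0,3)X 1/2 · (0,4)O 0/3 · (0,5)X 1/2
Row 1: (1,2)X 2/5 · (1,5)X 1/2
Row 2: (2,0)X 1/1 · (2,1)X 3/4 · (2,2)O 2/5 · (2,3)O 2/4
Row 3: (3,2)X 3/7 · (3,3)O 3/5
Row 4: (4,0)X 1/1 · (4,1)X 3/3 · (4,2)X 2/4 · (4,3)O 1/3 · (4,5)X — no occupied neighbors
Sum over 16 agents: 0/1 + 1/2 + 0/3 + 1/2 + 2/5 + 1/2 + 1/1 + 3/4 + 2/5 + 2/4 + 3/7 + 3/5 + 1/1 + 3/3 + 2/4 + 1/3 = 3533/420; mean = 3533/420 ÷ 16 = 3533/6720 = 0.525744… → 0.526.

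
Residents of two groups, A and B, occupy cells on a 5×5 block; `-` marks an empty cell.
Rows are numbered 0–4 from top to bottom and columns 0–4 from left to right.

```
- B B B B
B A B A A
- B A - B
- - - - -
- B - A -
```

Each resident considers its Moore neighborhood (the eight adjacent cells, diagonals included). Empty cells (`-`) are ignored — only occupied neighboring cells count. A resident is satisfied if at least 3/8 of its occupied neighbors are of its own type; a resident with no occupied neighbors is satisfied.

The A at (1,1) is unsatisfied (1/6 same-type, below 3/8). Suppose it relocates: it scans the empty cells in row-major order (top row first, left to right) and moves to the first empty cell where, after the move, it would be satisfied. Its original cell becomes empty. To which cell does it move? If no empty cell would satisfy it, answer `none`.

(2,3)

Vacating (1,1). Empty cells in order:
  (0,0): 0/2 same-type → still unsatisfied.
  (2,0): 0/2 same-type → still unsatisfied.
  (2,3): 3/5 same-type → satisfied — stop here.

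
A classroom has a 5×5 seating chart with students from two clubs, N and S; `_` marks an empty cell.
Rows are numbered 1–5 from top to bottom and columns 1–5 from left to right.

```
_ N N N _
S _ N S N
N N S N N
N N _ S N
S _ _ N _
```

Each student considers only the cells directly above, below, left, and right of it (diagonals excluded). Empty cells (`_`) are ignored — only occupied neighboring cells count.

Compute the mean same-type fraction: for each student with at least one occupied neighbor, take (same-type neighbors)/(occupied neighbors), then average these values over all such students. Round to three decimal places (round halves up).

0.449

(1,2)N 1/1
(1,3)N 3/3
(1,4)N 1/2
(2,1)S 0/1
(2,3)N 1/3
(2,4)S 0/4
(2,5)N 1/2
(3,1)N 2/3
(3,2)N 2/3
(3,3)S 0/3
(3,4)N 1/4
(3,5)N 3/3
(4,1)N 2/3
(4,2)N 2/2
(4,4)S 0/3
(4,5)N 1/2
(5,1)S 0/1
(5,4)N 0/1
Sum over 18 students: 1/1 + 3/3 + 1/2 + 0/1 + 1/3 + 0/4 + 1/2 + 2/3 + 2/3 + 0/3 + 1/4 + 3/3 + 2/3 + 2/2 + 0/3 + 1/2 + 0/1 + 0/1 = 97/12; mean = 97/12 ÷ 18 = 97/216 = 0.449074… → 0.449.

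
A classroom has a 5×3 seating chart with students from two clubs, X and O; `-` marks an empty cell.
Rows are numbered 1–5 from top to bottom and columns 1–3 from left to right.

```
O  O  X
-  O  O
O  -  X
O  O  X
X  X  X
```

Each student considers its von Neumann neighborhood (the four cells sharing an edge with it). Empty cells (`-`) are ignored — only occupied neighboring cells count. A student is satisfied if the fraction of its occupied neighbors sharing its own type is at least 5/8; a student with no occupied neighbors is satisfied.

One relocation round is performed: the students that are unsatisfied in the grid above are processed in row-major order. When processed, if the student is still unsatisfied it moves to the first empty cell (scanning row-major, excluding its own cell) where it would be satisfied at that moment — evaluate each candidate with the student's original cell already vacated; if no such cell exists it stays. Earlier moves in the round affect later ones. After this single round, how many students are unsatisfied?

Initially unsatisfied (in order): (1,3), (2,3), (3,3), (4,2), (5,1).
  (1,3): no empty cell satisfies it; stays.
  (2,3) → (2,1).
  (3,3): now satisfied by earlier moves; stays.
  (4,2) → (3,2).
  (5,1) → (2,3).
Resulting grid:
O O X
O O X
O O X
O - X
- X X
Unsatisfied now: (1,3).

1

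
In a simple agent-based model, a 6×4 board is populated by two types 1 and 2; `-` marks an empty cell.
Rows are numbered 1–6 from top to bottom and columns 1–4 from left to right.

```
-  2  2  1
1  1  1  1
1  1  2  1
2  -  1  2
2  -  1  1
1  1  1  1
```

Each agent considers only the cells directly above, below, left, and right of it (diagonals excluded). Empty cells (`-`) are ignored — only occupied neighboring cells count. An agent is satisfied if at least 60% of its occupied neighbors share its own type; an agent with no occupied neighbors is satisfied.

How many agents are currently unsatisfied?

11

(1,2)2 1/2 ✗
(1,3)2 1/3 ✗
(1,4)1 1/2 ✗
(2,1)1 2/2 ✓
(2,2)1 3/4 ✓
(2,3)1 2/4 ✗
(2,4)1 3/3 ✓
(3,1)1 2/3 ✓
(3,2)1 2/3 ✓
(3,3)2 0/4 ✗
(3,4)1 1/3 ✗
(4,1)2 1/2 ✗
(4,3)1 1/3 ✗
(4,4)2 0/3 ✗
(5,1)2 1/2 ✗
(5,3)1 3/3 ✓
(5,4)1 2/3 ✓
(6,1)1 1/2 ✗
(6,2)1 2/2 ✓
(6,3)1 3/3 ✓
(6,4)1 2/2 ✓
Unsatisfied: (1,2), (1,3), (1,4), (2,3), (3,3), (3,4), (4,1), (4,3), (4,4), (5,1), (6,1) — 11 in total.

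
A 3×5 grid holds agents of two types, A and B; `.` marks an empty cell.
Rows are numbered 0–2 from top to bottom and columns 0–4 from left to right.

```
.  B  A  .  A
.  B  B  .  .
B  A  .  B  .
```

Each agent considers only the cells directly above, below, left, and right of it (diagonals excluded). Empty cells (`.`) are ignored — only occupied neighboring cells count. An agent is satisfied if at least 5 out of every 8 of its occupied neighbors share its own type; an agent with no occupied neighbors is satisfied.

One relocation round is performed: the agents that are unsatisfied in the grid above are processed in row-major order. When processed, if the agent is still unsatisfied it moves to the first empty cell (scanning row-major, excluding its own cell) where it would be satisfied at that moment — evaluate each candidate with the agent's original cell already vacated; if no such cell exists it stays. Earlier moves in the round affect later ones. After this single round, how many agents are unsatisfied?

Initially unsatisfied (in order): (0,1), (0,2), (1,2), (2,0), (2,1).
  (0,1) → (0,0).
  (0,2) → (0,3).
  (1,2): now satisfied by earlier moves; stays.
  (2,0) → (0,1).
  (2,1) → (1,4).
Resulting grid:
B B . A A
. B B . A
. . . B .
All satisfied now.

0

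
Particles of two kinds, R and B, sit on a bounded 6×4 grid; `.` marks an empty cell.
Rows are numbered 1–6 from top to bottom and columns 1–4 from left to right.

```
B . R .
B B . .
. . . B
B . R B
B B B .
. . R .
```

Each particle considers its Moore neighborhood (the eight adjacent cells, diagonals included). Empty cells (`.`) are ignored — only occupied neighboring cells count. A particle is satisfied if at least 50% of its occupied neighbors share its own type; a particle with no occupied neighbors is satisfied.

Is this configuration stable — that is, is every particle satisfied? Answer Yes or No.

Row 1: (1,1)B 2/2 satisfied · (1,3)R 0/1 not
Row 2: (2,1)B 2/2 satisfied · (2,2)B 2/3 satisfied
Row 3: (3,4)B 1/2 satisfied
Row 4: (4,1)B 2/2 satisfied · (4,3)R 0/4 not · (4,4)B 2/3 satisfied
Row 5: (5,1)B 2/2 satisfied · (5,2)B 3/5 satisfied · (5,3)B 2/4 satisfied
Row 6: (6,3)R 0/2 not
For instance (1,3) has only 0/1 same-type neighbors, below 1/2.

No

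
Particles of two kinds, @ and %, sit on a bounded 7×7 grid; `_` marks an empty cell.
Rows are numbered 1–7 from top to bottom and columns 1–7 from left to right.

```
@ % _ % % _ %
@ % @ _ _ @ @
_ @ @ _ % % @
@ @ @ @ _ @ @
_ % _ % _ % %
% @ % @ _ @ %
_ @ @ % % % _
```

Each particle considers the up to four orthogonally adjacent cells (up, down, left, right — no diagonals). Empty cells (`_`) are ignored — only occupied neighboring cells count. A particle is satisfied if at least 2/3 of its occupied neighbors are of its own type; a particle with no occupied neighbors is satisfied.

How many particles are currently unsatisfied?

22

(1,1)@ 1/2 unhappy
(1,2)% 1/2 unhappy
(1,4)% 1/1 ok
(1,5)% 1/1 ok
(1,7)% 0/1 unhappy
(2,1)@ 1/2 unhappy
(2,2)% 1/4 unhappy
(2,3)@ 1/2 unhappy
(2,6)@ 1/2 unhappy
(2,7)@ 2/3 ok
(3,2)@ 2/3 ok
(3,3)@ 3/3 ok
(3,5)% 1/1 ok
(3,6)% 1/4 unhappy
(3,7)@ 2/3 ok
(4,1)@ 1/1 ok
(4,2)@ 3/4 ok
(4,3)@ 3/3 ok
(4,4)@ 1/2 unhappy
(4,6)@ 1/3 unhappy
(4,7)@ 2/3 ok
(5,2)% 0/2 unhappy
(5,4)% 0/2 unhappy
(5,6)% 1/3 unhappy
(5,7)% 2/3 ok
(6,1)% 0/1 unhappy
(6,2)@ 1/4 unhappy
(6,3)% 0/3 unhappy
(6,4)@ 0/3 unhappy
(6,6)@ 0/3 unhappy
(6,7)% 1/2 unhappy
(7,2)@ 2/2 ok
(7,3)@ 1/3 unhappy
(7,4)% 1/3 unhappy
(7,5)% 2/2 ok
(7,6)% 1/2 unhappy
Unsatisfied: (1,1), (1,2), (1,7), (2,1), (2,2), (2,3), (2,6), (3,6), (4,4), (4,6), (5,2), (5,4), (5,6), (6,1), (6,2), (6,3), (6,4), (6,6), (6,7), (7,3), (7,4), (7,6) — 22 in total.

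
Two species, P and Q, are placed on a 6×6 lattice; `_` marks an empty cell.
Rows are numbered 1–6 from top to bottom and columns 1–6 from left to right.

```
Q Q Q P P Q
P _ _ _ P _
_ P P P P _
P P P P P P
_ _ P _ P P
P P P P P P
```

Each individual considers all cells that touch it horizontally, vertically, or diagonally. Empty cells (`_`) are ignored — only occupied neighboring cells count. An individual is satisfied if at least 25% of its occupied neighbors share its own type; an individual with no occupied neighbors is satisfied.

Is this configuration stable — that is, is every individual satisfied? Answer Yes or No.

Row 1: (1,1)Q 1/2 satisfied · (1,2)Q 2/3 satisfied · (1,3)Q 1/2 satisfied · (1,4)P 2/3 satisfied · (1,5)P 2/3 satisfied · (1,6)Q 0/2 not
Row 2: (2,1)P 1/3 satisfied · (2,5)P 4/5 satisfied
Row 3: (3,2)P 5/5 satisfied · (3,3)P 5/5 satisfied · (3,4)P 6/6 satisfied · (3,5)P 5/5 satisfied
Row 4: (4,1)P 2/2 satisfied · (4,2)P 5/5 satisfied · (4,3)P 6/6 satisfied · (4,4)P 7/7 satisfied · (4,5)P 6/6 satisfied · (4,6)P 4/4 satisfied
Row 5: (5,3)P 6/6 satisfied · (5,5)P 7/7 satisfied · (5,6)P 5/5 satisfied
Row 6: (6,1)P 1/1 satisfied · (6,2)P 3/3 satisfied · (6,3)P 3/3 satisfied · (6,4)P 4/4 satisfied · (6,5)P 4/4 satisfied · (6,6)P 3/3 satisfied
For instance (1,6) has only 0/2 same-type neighbors, below 1/4.

No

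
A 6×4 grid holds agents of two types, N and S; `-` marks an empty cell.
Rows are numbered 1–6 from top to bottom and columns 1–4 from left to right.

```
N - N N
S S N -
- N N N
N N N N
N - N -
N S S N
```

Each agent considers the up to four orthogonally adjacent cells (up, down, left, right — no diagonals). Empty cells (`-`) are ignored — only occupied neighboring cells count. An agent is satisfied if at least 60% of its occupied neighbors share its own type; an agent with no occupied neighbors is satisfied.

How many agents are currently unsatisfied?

Row 1: (1,1)N 0/1 ✗ · (1,3)N 2/2 ✓ · (1,4)N 1/1 ✓
Row 2: (2,1)S 1/2 ✗ · (2,2)S 1/3 ✗ · (2,3)N 2/3 ✓
Row 3: (3,2)N 2/3 ✓ · (3,3)N 4/4 ✓ · (3,4)N 2/2 ✓
Row 4: (4,1)N 2/2 ✓ · (4,2)N 3/3 ✓ · (4,3)N 4/4 ✓ · (4,4)N 2/2 ✓
Row 5: (5,1)N 2/2 ✓ · (5,3)N 1/2 ✗
Row 6: (6,1)N 1/2 ✗ · (6,2)S 1/2 ✗ · (6,3)S 1/3 ✗ · (6,4)N 0/1 ✗
Unsatisfied: (1,1), (2,1), (2,2), (5,3), (6,1), (6,2), (6,3), (6,4) — 8 in total.

8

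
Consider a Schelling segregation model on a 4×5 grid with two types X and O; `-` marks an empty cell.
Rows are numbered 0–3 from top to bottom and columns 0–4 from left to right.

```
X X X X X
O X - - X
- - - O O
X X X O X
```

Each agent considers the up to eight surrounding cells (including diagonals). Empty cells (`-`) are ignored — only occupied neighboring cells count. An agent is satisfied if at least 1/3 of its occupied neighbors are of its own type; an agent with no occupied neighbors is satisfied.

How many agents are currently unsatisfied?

Row 0: (0,0)X 2/3 ok · (0,1)X 3/4 ok · (0,2)X 3/3 ok · (0,3)X 3/3 ok · (0,4)X 2/2 ok
Row 1: (1,0)O 0/3 unhappy · (1,1)X 3/4 ok · (1,4)X 2/4 ok
Row 2: (2,3)O 2/5 ok · (2,4)O 2/4 ok
Row 3: (3,0)X 1/1 ok · (3,1)X 2/2 ok · (3,2)X 1/3 ok · (3,3)O 2/4 ok · (3,4)X 0/3 unhappy
Unsatisfied: (1,0), (3,4) — 2 in total.

2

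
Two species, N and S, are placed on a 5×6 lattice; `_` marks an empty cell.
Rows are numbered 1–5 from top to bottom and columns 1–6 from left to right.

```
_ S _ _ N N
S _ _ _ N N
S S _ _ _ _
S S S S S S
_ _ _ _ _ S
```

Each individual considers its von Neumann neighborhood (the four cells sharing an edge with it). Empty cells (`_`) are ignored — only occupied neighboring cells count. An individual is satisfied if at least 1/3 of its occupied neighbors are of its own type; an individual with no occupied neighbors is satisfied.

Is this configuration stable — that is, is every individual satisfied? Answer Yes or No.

Yes

Row 1: (1,2)S 0/0 satisfied · (1,5)N 2/2 satisfied · (1,6)N 2/2 satisfied
Row 2: (2,1)S 1/1 satisfied · (2,5)N 2/2 satisfied · (2,6)N 2/2 satisfied
Row 3: (3,1)S 3/3 satisfied · (3,2)S 2/2 satisfied
Row 4: (4,1)S 2/2 satisfied · (4,2)S 3/3 satisfied · (4,3)S 2/2 satisfied · (4,4)S 2/2 satisfied · (4,5)S 2/2 satisfied · (4,6)S 2/2 satisfied
Row 5: (5,6)S 1/1 satisfied
All meet the threshold, so the configuration is stable.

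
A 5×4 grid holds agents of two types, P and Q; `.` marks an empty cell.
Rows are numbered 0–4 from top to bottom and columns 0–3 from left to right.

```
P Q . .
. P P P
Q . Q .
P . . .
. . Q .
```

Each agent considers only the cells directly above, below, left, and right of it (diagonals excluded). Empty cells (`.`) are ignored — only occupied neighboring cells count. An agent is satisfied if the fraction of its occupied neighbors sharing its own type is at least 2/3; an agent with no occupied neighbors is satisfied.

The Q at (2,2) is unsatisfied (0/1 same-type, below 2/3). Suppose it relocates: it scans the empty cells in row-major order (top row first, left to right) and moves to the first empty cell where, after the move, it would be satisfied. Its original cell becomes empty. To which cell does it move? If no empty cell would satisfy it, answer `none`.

Vacating (2,2). Empty cells in order:
  (0,2): 1/2 same-type → still unsatisfied.
  (0,3): 0/1 same-type → still unsatisfied.
  (1,0): 1/3 same-type → still unsatisfied.
  (2,1): 1/2 same-type → still unsatisfied.
  (2,3): 0/1 same-type → still unsatisfied.
  (3,1): 0/1 same-type → still unsatisfied.
  (3,2): 1/1 same-type → satisfied — stop here.

(3,2)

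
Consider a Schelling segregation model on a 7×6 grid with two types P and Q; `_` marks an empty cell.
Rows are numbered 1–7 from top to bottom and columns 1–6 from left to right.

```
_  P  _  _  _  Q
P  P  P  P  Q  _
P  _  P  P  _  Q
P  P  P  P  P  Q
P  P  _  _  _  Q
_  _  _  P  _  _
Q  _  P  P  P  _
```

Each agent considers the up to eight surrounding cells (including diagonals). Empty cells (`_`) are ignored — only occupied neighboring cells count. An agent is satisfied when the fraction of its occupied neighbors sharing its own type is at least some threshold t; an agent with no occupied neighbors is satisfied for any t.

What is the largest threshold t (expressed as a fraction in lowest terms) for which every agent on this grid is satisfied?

2/5

(1,2)P 3/3
(1,6)Q 1/1
(2,1)P 3/3
(2,2)P 5/5
(2,3)P 5/5
(2,4)P 3/4
(2,5)Q 2/4
(3,1)P 4/4
(3,3)P 7/7
(3,4)P 6/7
(3,6)Q 2/3
(4,1)P 4/4
(4,2)P 6/6
(4,3)P 5/5
(4,4)P 4/4
(4,5)P 2/5
(4,6)Q 2/3
(5,1)P 3/3
(5,2)P 4/4
(5,6)Q 1/2
(6,4)P 3/3
(7,1)Q — no occupied neighbors
(7,3)P 2/2
(7,4)P 3/3
(7,5)P 2/2
The smallest same-type fraction is 2/5 at (4,5), which reduces to 2/5. Any threshold above that leaves this agent unsatisfied.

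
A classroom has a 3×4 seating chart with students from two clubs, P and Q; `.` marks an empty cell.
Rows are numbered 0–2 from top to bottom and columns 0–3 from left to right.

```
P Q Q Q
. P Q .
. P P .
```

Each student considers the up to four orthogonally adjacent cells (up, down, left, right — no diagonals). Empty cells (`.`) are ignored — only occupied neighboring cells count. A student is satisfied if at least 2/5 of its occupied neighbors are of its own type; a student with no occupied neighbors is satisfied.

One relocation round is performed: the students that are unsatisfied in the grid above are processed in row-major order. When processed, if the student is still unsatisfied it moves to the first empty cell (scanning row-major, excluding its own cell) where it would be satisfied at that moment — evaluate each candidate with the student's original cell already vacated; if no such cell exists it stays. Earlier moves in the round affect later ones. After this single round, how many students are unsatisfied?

0

Initially unsatisfied (in order): (0,0), (0,1), (1,1), (1,2).
  (0,0) → (1,0).
  (0,1): now satisfied by earlier moves; stays.
  (1,1): now satisfied by earlier moves; stays.
  (1,2) → (0,0).
Resulting grid:
Q Q Q Q
P P . .
. P P .
All satisfied now.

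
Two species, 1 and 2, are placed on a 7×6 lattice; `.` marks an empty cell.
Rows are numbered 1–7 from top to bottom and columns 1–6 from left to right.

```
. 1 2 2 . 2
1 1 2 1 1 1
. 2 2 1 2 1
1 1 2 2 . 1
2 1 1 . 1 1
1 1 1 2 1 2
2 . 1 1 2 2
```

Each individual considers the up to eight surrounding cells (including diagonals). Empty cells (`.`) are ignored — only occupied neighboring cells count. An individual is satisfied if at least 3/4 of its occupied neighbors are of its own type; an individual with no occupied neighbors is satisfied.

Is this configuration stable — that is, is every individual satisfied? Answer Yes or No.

Row 1: (1,2)1 2/4 not · (1,3)2 2/5 not · (1,4)2 2/4 not · (1,6)2 0/2 not
Row 2: (2,1)1 2/3 not · (2,2)1 2/6 not · (2,3)2 4/8 not · (2,4)1 2/7 not · (2,5)1 4/7 not · (2,6)1 2/4 not
Row 3: (3,2)2 3/7 not · (3,3)2 4/8 not · (3,4)1 2/7 not · (3,5)2 1/7 not · (3,6)1 3/4 satisfied
Row 4: (4,1)1 2/4 not · (4,2)1 3/7 not · (4,3)2 3/7 not · (4,4)2 3/6 not · (4,6)1 3/4 satisfied
Row 5: (5,1)2 0/5 not · (5,2)1 6/8 satisfied · (5,3)1 4/7 not · (5,5)1 3/6 not · (5,6)1 3/4 satisfied
Row 6: (6,1)1 2/4 not · (6,2)1 5/7 not · (6,3)1 5/6 satisfied · (6,4)2 1/7 not · (6,5)1 3/7 not · (6,6)2 2/5 not
Row 7: (7,1)2 0/2 not · (7,3)1 3/4 satisfied · (7,4)1 3/5 not · (7,5)2 3/5 not · (7,6)2 2/3 not
For instance (1,2) has only 2/4 same-type neighbors, below 3/4.

No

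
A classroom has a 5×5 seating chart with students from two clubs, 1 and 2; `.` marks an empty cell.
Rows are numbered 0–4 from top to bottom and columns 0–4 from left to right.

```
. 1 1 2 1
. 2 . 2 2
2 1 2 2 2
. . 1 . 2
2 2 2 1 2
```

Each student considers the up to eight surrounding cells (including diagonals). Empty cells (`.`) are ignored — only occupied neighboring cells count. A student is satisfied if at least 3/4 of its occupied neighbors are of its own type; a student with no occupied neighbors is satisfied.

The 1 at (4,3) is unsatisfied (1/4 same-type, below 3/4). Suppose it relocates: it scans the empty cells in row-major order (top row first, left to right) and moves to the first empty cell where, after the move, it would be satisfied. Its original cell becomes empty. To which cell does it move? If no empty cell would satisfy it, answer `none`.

Vacating (4,3). Empty cells in order:
  (0,0): 1/2 same-type → still unsatisfied.
  (1,0): 2/4 same-type → still unsatisfied.
  (1,2): 3/8 same-type → still unsatisfied.
  (3,0): 1/4 same-type → still unsatisfied.
  (3,1): 2/7 same-type → still unsatisfied.
  (3,3): 1/7 same-type → still unsatisfied.

none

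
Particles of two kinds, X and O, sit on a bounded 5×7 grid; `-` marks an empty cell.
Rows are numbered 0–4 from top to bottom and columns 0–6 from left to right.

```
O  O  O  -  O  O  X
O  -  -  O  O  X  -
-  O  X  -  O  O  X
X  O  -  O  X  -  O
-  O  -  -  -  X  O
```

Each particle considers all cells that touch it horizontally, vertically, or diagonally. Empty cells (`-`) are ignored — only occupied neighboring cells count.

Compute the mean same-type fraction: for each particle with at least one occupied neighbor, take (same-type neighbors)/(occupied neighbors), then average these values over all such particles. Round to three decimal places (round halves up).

0.547

(0,0)O 2/2
(0,1)O 3/3
(0,2)O 2/2
(0,4)O 3/4
(0,5)O 2/4
(0,6)X 1/2
(1,0)O 3/3
(1,3)O 4/5
(1,4)O 5/6
(1,5)X 2/7
(2,1)O 2/4
(2,2)X 0/4
(2,4)O 4/6
(2,5)O 3/6
(2,6)X 1/3
(3,0)X 0/3
(3,1)O 2/4
(3,3)O 1/3
(3,4)X 1/4
(3,6)O 2/4
(4,1)O 1/2
(4,5)X 1/3
(4,6)O 1/2
Sum over 23 particles: 2/2 + 3/3 + 2/2 + 3/4 + 2/4 + 1/2 + 3/3 + 4/5 + 5/6 + 2/7 + 2/4 + 0/4 + 4/6 + 3/6 + 1/3 + 0/3 + 2/4 + 1/3 + 1/4 + 2/4 + 1/2 + 1/3 + 1/2 = 881/70; mean = 881/70 ÷ 23 = 881/1610 = 0.547204… → 0.547.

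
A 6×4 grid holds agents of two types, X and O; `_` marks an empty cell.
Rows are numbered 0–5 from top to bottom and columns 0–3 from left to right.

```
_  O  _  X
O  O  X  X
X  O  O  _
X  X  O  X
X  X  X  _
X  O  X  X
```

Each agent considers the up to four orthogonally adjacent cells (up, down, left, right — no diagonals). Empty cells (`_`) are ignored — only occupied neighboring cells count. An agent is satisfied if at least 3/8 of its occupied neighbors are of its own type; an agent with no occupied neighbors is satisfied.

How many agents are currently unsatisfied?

5

(0,1)O 1/1 ok
(0,3)X 1/1 ok
(1,0)O 1/2 ok
(1,1)O 3/4 ok
(1,2)X 1/3 unhappy
(1,3)X 2/2 ok
(2,0)X 1/3 unhappy
(2,1)O 2/4 ok
(2,2)O 2/3 ok
(3,0)X 3/3 ok
(3,1)X 2/4 ok
(3,2)O 1/4 unhappy
(3,3)X 0/1 unhappy
(4,0)X 3/3 ok
(4,1)X 3/4 ok
(4,2)X 2/3 ok
(5,0)X 1/2 ok
(5,1)O 0/3 unhappy
(5,2)X 2/3 ok
(5,3)X 1/1 ok
Unsatisfied: (1,2), (2,0), (3,2), (3,3), (5,1) — 5 in total.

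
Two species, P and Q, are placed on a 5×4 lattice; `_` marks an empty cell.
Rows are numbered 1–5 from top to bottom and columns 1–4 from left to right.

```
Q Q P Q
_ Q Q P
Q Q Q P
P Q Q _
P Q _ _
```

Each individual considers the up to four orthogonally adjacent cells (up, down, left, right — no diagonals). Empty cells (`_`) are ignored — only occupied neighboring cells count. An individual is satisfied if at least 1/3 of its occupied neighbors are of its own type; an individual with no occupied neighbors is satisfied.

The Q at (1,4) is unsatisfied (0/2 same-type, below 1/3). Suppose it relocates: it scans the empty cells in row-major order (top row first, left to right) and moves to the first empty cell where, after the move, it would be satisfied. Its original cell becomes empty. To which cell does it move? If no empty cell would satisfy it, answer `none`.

Vacating (1,4). Empty cells in order:
  (2,1): 3/3 same-type → satisfied — stop here.

(2,1)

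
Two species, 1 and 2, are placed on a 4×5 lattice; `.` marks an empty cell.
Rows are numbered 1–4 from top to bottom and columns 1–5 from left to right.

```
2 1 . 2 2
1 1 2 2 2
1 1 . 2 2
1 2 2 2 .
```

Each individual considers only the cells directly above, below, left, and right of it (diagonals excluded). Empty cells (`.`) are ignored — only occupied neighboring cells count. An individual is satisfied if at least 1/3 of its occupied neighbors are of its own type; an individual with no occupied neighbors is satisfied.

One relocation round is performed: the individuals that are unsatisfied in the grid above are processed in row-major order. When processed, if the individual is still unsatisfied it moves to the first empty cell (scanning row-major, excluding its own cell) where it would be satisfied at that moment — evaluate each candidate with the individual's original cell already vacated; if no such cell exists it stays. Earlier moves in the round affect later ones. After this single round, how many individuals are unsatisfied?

0

Initially unsatisfied (in order): (1,1).
  (1,1) → (1,3).
Resulting grid:
. 1 2 2 2
1 1 2 2 2
1 1 . 2 2
1 2 2 2 .
All satisfied now.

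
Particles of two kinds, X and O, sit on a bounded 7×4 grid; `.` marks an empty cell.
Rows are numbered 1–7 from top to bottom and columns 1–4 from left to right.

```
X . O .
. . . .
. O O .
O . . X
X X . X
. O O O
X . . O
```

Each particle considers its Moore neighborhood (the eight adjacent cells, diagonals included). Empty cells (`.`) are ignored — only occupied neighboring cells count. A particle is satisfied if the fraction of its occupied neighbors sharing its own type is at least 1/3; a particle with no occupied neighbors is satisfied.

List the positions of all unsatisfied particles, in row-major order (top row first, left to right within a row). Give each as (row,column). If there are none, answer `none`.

(5,2), (6,2), (7,1)

Row 1: (1,1)X 0/0 ✓ · (1,3)O 0/0 ✓
Row 3: (3,2)O 2/2 ✓ · (3,3)O 1/2 ✓
Row 4: (4,1)O 1/3 ✓ · (4,4)X 1/2 ✓
Row 5: (5,1)X 1/3 ✓ · (5,2)X 1/4 ✗ · (5,4)X 1/3 ✓
Row 6: (6,2)O 1/4 ✗ · (6,3)O 3/5 ✓ · (6,4)O 2/3 ✓
Row 7: (7,1)X 0/1 ✗ · (7,4)O 2/2 ✓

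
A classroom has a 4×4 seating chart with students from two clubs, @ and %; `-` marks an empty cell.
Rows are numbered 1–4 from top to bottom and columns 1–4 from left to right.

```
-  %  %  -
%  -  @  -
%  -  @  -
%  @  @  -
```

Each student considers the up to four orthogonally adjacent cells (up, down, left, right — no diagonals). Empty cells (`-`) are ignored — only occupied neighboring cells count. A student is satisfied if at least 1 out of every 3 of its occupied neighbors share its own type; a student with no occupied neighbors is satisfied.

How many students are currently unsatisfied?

Row 1: (1,2)% 1/1 ✓ · (1,3)% 1/2 ✓
Row 2: (2,1)% 1/1 ✓ · (2,3)@ 1/2 ✓
Row 3: (3,1)% 2/2 ✓ · (3,3)@ 2/2 ✓
Row 4: (4,1)% 1/2 ✓ · (4,2)@ 1/2 ✓ · (4,3)@ 2/2 ✓
Every one meets the threshold.

0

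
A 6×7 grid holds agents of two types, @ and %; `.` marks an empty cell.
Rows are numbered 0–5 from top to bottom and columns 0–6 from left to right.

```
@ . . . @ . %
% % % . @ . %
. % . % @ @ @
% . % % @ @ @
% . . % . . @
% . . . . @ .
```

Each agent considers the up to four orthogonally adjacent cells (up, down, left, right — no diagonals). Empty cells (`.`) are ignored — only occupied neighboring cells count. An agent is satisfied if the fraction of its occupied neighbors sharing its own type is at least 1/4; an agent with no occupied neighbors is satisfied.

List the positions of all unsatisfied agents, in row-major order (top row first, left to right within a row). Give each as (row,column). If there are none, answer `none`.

Row 0: (0,0)@ 0/1 unhappy · (0,4)@ 1/1 ok · (0,6)% 1/1 ok
Row 1: (1,0)% 1/2 ok · (1,1)% 3/3 ok · (1,2)% 1/1 ok · (1,4)@ 2/2 ok · (1,6)% 1/2 ok
Row 2: (2,1)% 1/1 ok · (2,3)% 1/2 ok · (2,4)@ 3/4 ok · (2,5)@ 3/3 ok · (2,6)@ 2/3 ok
Row 3: (3,0)% 1/1 ok · (3,2)% 1/1 ok · (3,3)% 3/4 ok · (3,4)@ 2/3 ok · (3,5)@ 3/3 ok · (3,6)@ 3/3 ok
Row 4: (4,0)% 2/2 ok · (4,3)% 1/1 ok · (4,6)@ 1/1 ok
Row 5: (5,0)% 1/1 ok · (5,5)@ 0/0 ok

(0,0)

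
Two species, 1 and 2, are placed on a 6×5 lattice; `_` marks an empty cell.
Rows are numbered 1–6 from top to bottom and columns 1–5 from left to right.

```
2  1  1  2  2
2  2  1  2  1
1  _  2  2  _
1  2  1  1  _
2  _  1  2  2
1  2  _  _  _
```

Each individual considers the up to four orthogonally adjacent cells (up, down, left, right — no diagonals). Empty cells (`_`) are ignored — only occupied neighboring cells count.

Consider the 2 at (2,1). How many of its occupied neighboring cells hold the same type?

2

Occupied neighbors of (2,1): (1,1)=2, (3,1)=1, (2,2)=2.
Same type (2): 2 of 3.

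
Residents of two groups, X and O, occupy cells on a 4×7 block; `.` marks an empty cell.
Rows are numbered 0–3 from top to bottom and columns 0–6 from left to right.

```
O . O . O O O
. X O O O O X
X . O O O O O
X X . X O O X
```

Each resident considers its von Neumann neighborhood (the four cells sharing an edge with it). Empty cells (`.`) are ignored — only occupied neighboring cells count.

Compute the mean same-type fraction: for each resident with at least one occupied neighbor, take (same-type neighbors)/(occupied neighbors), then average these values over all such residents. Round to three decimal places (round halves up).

Row 0: (0,0)O — no occupied neighbors · (0,2)O 1/1 · (0,4)O 2/2 · (0,5)O 3/3 · (0,6)O 1/2
Row 1: (1,1)X 0/1 · (1,2)O 3/4 · (1,3)O 3/3 · (1,4)O 4/4 · (1,5)O 3/4 · (1,6)X 0/3
Row 2: (2,0)X 1/1 · (2,2)O 2/2 · (2,3)O 3/4 · (2,4)O 4/4 · (2,5)O 4/4 · (2,6)O 1/3
Row 3: (3,0)X 2/2 · (3,1)X 1/1 · (3,3)X 0/2 · (3,4)O 2/3 · (3,5)O 2/3 · (3,6)X 0/2
Sum over 22 residents: 1/1 + 2/2 + 3/3 + 1/2 + 0/1 + 3/4 + 3/3 + 4/4 + 3/4 + 0/3 + 1/1 + 2/2 + 3/4 + 4/4 + 4/4 + 1/3 + 2/2 + 1/1 + 0/2 + 2/3 + 2/3 + 0/2 = 185/12; mean = 185/12 ÷ 22 = 185/264 = 0.700757… → 0.701.

0.701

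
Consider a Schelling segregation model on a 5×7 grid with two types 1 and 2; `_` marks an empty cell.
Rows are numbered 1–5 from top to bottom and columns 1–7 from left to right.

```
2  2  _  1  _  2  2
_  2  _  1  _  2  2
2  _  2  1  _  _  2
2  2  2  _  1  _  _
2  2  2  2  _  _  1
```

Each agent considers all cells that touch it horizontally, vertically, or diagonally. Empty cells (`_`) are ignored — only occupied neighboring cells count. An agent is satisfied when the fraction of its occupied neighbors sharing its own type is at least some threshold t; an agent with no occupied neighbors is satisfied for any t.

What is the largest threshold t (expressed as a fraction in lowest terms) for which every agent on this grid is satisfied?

Row 1: (1,1)2 2/2 · (1,2)2 2/2 · (1,4)1 1/1 · (1,6)2 3/3 · (1,7)2 3/3
Row 2: (2,2)2 4/4 · (2,4)1 2/3 · (2,6)2 4/4 · (2,7)2 4/4
Row 3: (3,1)2 3/3 · (3,3)2 3/5 · (3,4)1 2/4 · (3,7)2 2/2
Row 4: (4,1)2 4/4 · (4,2)2 7/7 · (4,3)2 5/6 · (4,5)1 1/2
Row 5: (5,1)2 3/3 · (5,2)2 5/5 · (5,3)2 4/4 · (5,4)2 2/3 · (5,7)1 — no occupied neighbors
The smallest same-type fraction is 2/4 at (3,4), which reduces to 1/2. Any threshold above that leaves this agent unsatisfied.

1/2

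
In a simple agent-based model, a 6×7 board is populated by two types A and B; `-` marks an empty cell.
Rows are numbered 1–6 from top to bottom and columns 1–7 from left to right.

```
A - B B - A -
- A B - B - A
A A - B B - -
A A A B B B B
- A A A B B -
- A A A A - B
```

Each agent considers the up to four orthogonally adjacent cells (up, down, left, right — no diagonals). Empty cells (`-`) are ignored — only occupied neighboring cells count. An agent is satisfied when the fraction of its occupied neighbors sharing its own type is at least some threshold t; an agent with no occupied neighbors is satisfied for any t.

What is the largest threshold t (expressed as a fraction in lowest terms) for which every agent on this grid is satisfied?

Row 1: (1,1)A — no occupied neighbors · (1,3)B 2/2 · (1,4)B 1/1 · (1,6)A — no occupied neighbors
Row 2: (2,2)A 1/2 · (2,3)B 1/2 · (2,5)B 1/1 · (2,7)A — no occupied neighbors
Row 3: (3,1)A 2/2 · (3,2)A 3/3 · (3,4)B 2/2 · (3,5)B 3/3
Row 4: (4,1)A 2/2 · (4,2)A 4/4 · (4,3)A 2/3 · (4,4)B 2/4 · (4,5)B 4/4 · (4,6)B 3/3 · (4,7)B 1/1
Row 5: (5,2)A 3/3 · (5,3)A 4/4 · (5,4)A 2/4 · (5,5)B 2/4 · (5,6)B 2/2
Row 6: (6,2)A 2/2 · (6,3)A 3/3 · (6,4)A 3/3 · (6,5)A 1/2 · (6,7)B — no occupied neighbors
The smallest same-type fraction is 1/2 at (2,2), which reduces to 1/2. Any threshold above that leaves this agent unsatisfied.

1/2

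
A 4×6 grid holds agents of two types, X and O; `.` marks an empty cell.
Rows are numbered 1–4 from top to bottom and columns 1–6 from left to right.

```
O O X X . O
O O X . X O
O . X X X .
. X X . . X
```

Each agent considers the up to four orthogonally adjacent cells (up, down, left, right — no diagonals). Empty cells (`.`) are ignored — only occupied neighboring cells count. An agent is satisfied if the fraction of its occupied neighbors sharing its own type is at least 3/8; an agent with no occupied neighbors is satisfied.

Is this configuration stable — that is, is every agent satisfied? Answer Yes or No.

Yes

Row 1: (1,1)O 2/2 ok · (1,2)O 2/3 ok · (1,3)X 2/3 ok · (1,4)X 1/1 ok · (1,6)O 1/1 ok
Row 2: (2,1)O 3/3 ok · (2,2)O 2/3 ok · (2,3)X 2/3 ok · (2,5)X 1/2 ok · (2,6)O 1/2 ok
Row 3: (3,1)O 1/1 ok · (3,3)X 3/3 ok · (3,4)X 2/2 ok · (3,5)X 2/2 ok
Row 4: (4,2)X 1/1 ok · (4,3)X 2/2 ok · (4,6)X 0/0 ok
All meet the threshold, so the configuration is stable.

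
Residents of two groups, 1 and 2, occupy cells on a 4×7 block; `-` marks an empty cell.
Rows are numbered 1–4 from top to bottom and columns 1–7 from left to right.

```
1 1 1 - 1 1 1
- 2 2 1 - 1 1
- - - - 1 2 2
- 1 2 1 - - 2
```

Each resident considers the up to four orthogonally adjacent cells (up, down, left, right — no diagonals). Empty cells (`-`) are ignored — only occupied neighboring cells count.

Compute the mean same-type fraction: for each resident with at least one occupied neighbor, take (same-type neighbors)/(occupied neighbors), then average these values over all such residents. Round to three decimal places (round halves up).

(1,1)1 1/1
(1,2)1 2/3
(1,3)1 1/2
(1,5)1 1/1
(1,6)1 3/3
(1,7)1 2/2
(2,2)2 1/2
(2,3)2 1/3
(2,4)1 0/1
(2,6)1 2/3
(2,7)1 2/3
(3,5)1 0/1
(3,6)2 1/3
(3,7)2 2/3
(4,2)1 0/1
(4,3)2 0/2
(4,4)1 0/1
(4,7)2 1/1
Sum over 18 residents: 1/1 + 2/3 + 1/2 + 1/1 + 3/3 + 2/2 + 1/2 + 1/3 + 0/1 + 2/3 + 2/3 + 0/1 + 1/3 + 2/3 + 0/1 + 0/2 + 0/1 + 1/1 = 28/3; mean = 28/3 ÷ 18 = 14/27 = 0.518518… → 0.519.

0.519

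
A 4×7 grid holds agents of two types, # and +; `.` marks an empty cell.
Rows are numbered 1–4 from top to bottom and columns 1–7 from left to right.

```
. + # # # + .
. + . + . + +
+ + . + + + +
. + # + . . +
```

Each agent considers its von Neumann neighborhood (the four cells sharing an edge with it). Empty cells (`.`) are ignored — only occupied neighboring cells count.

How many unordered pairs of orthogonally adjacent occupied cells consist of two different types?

5

Scan each occupied cell's neighbors to the right and below so each pair is counted once.
Row 1: +(1,2)–#(1,3)≠ +(1,2)–+(2,2)= #(1,3)–#(1,4)= #(1,4)–#(1,5)= #(1,4)–+(2,4)≠ #(1,5)–+(1,6)≠ +(1,6)–+(2,6)=  → 3/7 unlike.
Row 2: +(2,2)–+(3,2)= +(2,4)–+(3,4)= +(2,6)–+(2,7)= +(2,6)–+(3,6)= +(2,7)–+(3,7)=  → 0/5 unlike.
Row 3: +(3,1)–+(3,2)= +(3,2)–+(4,2)= +(3,4)–+(3,5)= +(3,4)–+(4,4)= +(3,5)–+(3,6)= +(3,6)–+(3,7)= +(3,7)–+(4,7)=  → 0/7 unlike.
Row 4: +(4,2)–#(4,3)≠ #(4,3)–+(4,4)≠  → 2/2 unlike.
Total adjacent occupied pairs: 21; unlike-type pairs: 5.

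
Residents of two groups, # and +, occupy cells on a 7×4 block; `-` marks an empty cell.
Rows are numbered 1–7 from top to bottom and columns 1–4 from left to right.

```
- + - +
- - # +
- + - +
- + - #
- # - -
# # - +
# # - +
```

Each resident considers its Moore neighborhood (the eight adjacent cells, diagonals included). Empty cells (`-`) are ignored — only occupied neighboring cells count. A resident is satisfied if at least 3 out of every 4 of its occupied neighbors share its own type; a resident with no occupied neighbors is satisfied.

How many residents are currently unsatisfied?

Row 1: (1,2)+ 0/1 not · (1,4)+ 1/2 not
Row 2: (2,3)# 0/5 not · (2,4)+ 2/3 not
Row 3: (3,2)+ 1/2 not · (3,4)+ 1/3 not
Row 4: (4,2)+ 1/2 not · (4,4)# 0/1 not
Row 5: (5,2)# 2/3 not
Row 6: (6,1)# 4/4 satisfied · (6,2)# 4/4 satisfied · (6,4)+ 1/1 satisfied
Row 7: (7,1)# 3/3 satisfied · (7,2)# 3/3 satisfied · (7,4)+ 1/1 satisfied
Unsatisfied: (1,2), (1,4), (2,3), (2,4), (3,2), (3,4), (4,2), (4,4), (5,2) — 9 in total.

9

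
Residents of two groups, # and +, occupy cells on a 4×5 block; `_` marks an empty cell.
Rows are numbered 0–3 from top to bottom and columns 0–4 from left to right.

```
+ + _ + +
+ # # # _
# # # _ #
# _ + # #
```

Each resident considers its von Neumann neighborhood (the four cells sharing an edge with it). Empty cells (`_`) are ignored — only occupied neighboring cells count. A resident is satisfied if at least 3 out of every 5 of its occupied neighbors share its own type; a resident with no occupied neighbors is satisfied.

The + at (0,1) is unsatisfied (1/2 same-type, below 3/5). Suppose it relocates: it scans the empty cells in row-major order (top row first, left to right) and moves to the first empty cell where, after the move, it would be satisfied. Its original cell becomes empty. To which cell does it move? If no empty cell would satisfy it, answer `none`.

Vacating (0,1). Empty cells in order:
  (0,2): 1/2 same-type → still unsatisfied.
  (1,4): 1/3 same-type → still unsatisfied.
  (2,3): 0/4 same-type → still unsatisfied.
  (3,1): 1/3 same-type → still unsatisfied.

none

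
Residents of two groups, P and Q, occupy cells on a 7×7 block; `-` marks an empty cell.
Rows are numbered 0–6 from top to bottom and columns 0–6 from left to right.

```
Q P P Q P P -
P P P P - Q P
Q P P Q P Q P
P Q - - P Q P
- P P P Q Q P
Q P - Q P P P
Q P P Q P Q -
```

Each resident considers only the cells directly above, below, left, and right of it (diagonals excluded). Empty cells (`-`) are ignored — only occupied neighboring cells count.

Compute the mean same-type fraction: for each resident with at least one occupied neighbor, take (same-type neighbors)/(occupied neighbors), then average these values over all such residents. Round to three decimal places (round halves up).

0.458

(0,0)Q 0/2
(0,1)P 2/3
(0,2)P 2/3
(0,3)Q 0/3
(0,4)P 1/2
(0,5)P 1/2
(1,0)P 1/3
(1,1)P 4/4
(1,2)P 4/4
(1,3)P 1/3
(1,5)Q 1/3
(1,6)P 1/2
(2,0)Q 0/3
(2,1)P 2/4
(2,2)P 2/3
(2,3)Q 0/3
(2,4)P 1/3
(2,5)Q 2/4
(2,6)P 2/3
(3,0)P 0/2
(3,1)Q 0/3
(3,4)P 1/3
(3,5)Q 2/4
(3,6)P 2/3
(4,1)P 2/3
(4,2)P 2/2
(4,3)P 1/3
(4,4)Q 1/4
(4,5)Q 2/4
(4,6)P 2/3
(5,0)Q 1/2
(5,1)P 2/3
(5,3)Q 1/3
(5,4)P 2/4
(5,5)P 2/4
(5,6)P 2/2
(6,0)Q 1/2
(6,1)P 2/3
(6,2)P 1/2
(6,3)Q 1/3
(6,4)P 1/3
(6,5)Q 0/2
Sum over 42 residents: 0/2 + 2/3 + 2/3 + 0/3 + 1/2 + 1/2 + 1/3 + 4/4 + 4/4 + 1/3 + 1/3 + 1/2 + 0/3 + 2/4 + 2/3 + 0/3 + 1/3 + 2/4 + 2/3 + 0/2 + 0/3 + 1/3 + 2/4 + 2/3 + 2/3 + 2/2 + 1/3 + 1/4 + 2/4 + 2/3 + 1/2 + 2/3 + 1/3 + 2/4 + 2/4 + 2/2 + 1/2 + 2/3 + 1/2 + 1/3 + 1/3 + 0/2 = 77/4; mean = 77/4 ÷ 42 = 11/24 = 0.458333… → 0.458.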